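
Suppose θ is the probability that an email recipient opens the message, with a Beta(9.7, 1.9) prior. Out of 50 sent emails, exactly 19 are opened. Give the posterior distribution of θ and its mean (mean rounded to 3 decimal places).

The binomial likelihood is conjugate to the Beta prior: with 19 successes and 31 failures, the posterior is Beta(9.7+19, 1.9+31) = Beta(28.7, 32.9).
Posterior mean = α/(α+β) = 28.7/61.6 = 0.466.

Posterior: Beta(28.7, 32.9); mean ≈ 0.466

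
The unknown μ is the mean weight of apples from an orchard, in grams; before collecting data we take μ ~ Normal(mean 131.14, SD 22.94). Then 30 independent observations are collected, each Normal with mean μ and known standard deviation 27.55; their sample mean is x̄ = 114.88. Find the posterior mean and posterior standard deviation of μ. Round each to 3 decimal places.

Posterior mean ≈ 115.626; posterior SD ≈ 4.913

Prior precision 1/τ₀² = 1/22.94² = 0.00190026; data precision n/σ² = 30/27.55² = 0.0395256.
Posterior precision = 0.00190026 + 0.0395256 = 0.0414258, giving posterior SD = 1/√0.0414258 = 4.913.
Posterior mean = (0.00190026·131.14 + 0.0395256·114.88) / 0.0414258 = 115.626.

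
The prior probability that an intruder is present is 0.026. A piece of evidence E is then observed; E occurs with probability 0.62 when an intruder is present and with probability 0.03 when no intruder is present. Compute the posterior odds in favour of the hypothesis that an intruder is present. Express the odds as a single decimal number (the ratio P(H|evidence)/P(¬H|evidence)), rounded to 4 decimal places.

Posterior odds ≈ 0.5517

Prior odds = 0.026/(1−0.026) = 0.026694. In log-odds, ln(0.026694) = -3.6233.
Add log likelihood ratio: ln(20.667) = 3.0285.
Posterior log-odds = -0.59479, so posterior odds = exp(-0.59479) = 0.55168.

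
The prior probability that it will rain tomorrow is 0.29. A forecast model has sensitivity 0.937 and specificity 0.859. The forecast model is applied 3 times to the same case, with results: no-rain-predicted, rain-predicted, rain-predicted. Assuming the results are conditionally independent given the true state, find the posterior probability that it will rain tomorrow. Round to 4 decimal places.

With H the event that it will rain tomorrow, the joint likelihood of the observed sequence is P(data|H) = 0.063·0.937·0.937 = 0.055312 and P(data|¬H) = 0.859·0.141·0.141 = 0.017078.
Bayes: P(H|data) = 0.29·0.055312 / (0.29·0.055312 + 0.71·0.017078) = 0.016040/0.028166 = 0.5695.

Posterior P(H) ≈ 0.5695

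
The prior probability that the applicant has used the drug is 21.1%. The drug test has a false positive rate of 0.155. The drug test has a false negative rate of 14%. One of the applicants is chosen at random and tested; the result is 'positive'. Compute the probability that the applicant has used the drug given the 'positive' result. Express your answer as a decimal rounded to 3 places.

P(H | E) ≈ 0.597

Let H be the event that the applicant has used the drug. P(H) = 0.211, so P(¬H) = 0.789. With E the 'positive' result, P(E|H) = 0.86 and P(E|¬H) = 0.155.
P(E) = 0.86·0.211 + 0.155·0.789 = 0.18146 + 0.12230 = 0.30375.
By Bayes' theorem, P(H|E) = 0.18146 / 0.30375 = 0.597.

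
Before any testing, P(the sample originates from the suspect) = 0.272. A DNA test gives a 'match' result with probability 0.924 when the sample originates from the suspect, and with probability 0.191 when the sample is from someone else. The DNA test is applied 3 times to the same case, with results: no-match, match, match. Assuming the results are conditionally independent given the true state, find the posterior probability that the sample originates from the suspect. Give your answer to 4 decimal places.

Let H be the event that the sample originates from the suspect; start with P(H) = 0.272. P('match'|H) = 0.924, P('match'|¬H) = 0.191.
Update on result 1 ('no-match'): P(H) ← 0.076·0.2720 / (0.076·0.2720 + 0.809·0.7280) = 0.020672/0.60962 = 0.0339.
Update on result 2 ('match'): P(H) ← 0.924·0.0339 / (0.924·0.0339 + 0.191·0.9661) = 0.031332/0.21586 = 0.1452.
Update on result 3 ('match'): P(H) ← 0.924·0.1452 / (0.924·0.1452 + 0.191·0.8548) = 0.13412/0.29740 = 0.4510.

Posterior P(H) ≈ 0.4510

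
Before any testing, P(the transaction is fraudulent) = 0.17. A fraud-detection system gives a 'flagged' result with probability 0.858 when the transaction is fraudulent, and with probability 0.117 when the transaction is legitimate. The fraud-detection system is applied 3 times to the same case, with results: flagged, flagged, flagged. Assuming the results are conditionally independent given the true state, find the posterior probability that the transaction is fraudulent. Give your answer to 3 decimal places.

Posterior P(H) ≈ 0.988

Let H be the event that the transaction is fraudulent; start with P(H) = 0.17. P('flagged'|H) = 0.858, P('flagged'|¬H) = 0.117.
Update on result 1 ('flagged'): P(H) ← 0.858·0.1700 / (0.858·0.1700 + 0.117·0.8300) = 0.14586/0.24297 = 0.6003.
Update on result 2 ('flagged'): P(H) ← 0.858·0.6003 / (0.858·0.6003 + 0.117·0.3997) = 0.51508/0.56184 = 0.9168.
Update on result 3 ('flagged'): P(H) ← 0.858·0.9168 / (0.858·0.9168 + 0.117·0.0832) = 0.78659/0.79633 = 0.9878.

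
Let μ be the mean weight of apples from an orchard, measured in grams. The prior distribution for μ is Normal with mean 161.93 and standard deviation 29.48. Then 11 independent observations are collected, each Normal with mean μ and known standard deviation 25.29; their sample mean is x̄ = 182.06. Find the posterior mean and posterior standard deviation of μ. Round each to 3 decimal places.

Prior precision 1/τ₀² = 1/29.48² = 0.00115065; data precision n/σ² = 11/25.29² = 0.0171987.
Posterior precision = 0.00115065 + 0.0171987 = 0.0183493, giving posterior SD = 1/√0.0183493 = 7.382.
Posterior mean = (0.00115065·161.93 + 0.0171987·182.06) / 0.0183493 = 180.798.

Posterior mean ≈ 180.798; posterior SD ≈ 7.382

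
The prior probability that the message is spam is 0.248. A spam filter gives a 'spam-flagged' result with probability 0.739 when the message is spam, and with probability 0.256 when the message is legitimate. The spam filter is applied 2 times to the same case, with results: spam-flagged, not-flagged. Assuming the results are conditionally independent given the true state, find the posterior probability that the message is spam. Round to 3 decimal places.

With H the event that the message is spam, the joint likelihood of the observed sequence is P(data|H) = 0.739·0.261 = 0.19288 and P(data|¬H) = 0.256·0.744 = 0.19046.
Bayes: P(H|data) = 0.248·0.19288 / (0.248·0.19288 + 0.752·0.19046) = 0.047834/0.19106 = 0.2504.

Posterior P(H) ≈ 0.250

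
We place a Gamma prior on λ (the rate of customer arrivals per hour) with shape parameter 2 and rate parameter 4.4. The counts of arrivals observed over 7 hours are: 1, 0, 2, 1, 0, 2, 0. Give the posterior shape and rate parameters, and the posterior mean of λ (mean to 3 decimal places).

The Poisson likelihood adds the total count to the shape and the number of exposure periods to the rate. Here ∑xᵢ = 6 and n = 7, so shape 2→8 and rate 4.4→11.4.
E[λ | data] = 8/11.4 = 0.702.

Posterior: Gamma(shape=8, rate=11.4); mean ≈ 0.702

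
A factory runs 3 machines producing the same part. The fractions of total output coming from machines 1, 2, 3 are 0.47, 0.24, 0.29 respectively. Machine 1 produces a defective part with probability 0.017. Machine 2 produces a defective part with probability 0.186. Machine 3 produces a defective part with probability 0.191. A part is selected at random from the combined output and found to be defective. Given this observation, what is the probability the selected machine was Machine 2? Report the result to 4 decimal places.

Tabulate prior·likelihood by source: [1] prior 0.47, lik 0.017, product 0.007990; [2] prior 0.24, lik 0.186, product 0.04464; [3] prior 0.29, lik 0.191, product 0.05539.
Normalizing constant = 0.10802; the posterior for Machine 2 is its product over the sum, 0.04464/0.10802 = 0.4133.

Posterior probability ≈ 0.4133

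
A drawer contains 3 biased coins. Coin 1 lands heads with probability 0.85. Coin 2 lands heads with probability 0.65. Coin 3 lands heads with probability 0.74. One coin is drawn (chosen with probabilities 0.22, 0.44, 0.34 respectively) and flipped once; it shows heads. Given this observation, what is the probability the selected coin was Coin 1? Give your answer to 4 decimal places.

Posterior probability ≈ 0.2581

P(heads|C1) = 0.85; P(heads|C2) = 0.65; P(heads|C3) = 0.74.
Prior × likelihood for each source: 0.22·0.85=0.1870, 0.44·0.65=0.2860, 0.34·0.74=0.2516. Summing gives P(heads) = 0.72460.
P(Coin 1 | heads) = 0.1870 / 0.72460 = 0.2581.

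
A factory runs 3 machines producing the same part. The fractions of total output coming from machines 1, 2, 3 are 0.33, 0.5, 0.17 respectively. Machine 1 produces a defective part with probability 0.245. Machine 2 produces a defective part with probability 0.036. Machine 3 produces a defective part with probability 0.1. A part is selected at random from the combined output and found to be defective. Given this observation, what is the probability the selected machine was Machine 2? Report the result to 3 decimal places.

Posterior probability ≈ 0.155

P(defective|M1) = 0.245; P(defective|M2) = 0.036; P(defective|M3) = 0.1.
Prior × likelihood for each source: 0.33·0.245=0.08085, 0.5·0.036=0.01800, 0.17·0.1=0.01700. Summing gives P(defective) = 0.11585.
P(Machine 2 | defective) = 0.01800 / 0.11585 = 0.155.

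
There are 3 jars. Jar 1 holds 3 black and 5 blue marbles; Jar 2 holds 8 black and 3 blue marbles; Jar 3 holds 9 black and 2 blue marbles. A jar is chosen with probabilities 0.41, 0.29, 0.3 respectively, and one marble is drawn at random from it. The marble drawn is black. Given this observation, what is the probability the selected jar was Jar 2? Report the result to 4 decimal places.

Posterior probability ≈ 0.3457

Tabulate prior·likelihood by source: [1] prior 0.41, lik 0.375, product 0.1537; [2] prior 0.29, lik 0.7273, product 0.2109; [3] prior 0.3, lik 0.8182, product 0.2455.
Normalizing constant = 0.61011; the posterior for Jar 2 is its product over the sum, 0.2109/0.61011 = 0.3457.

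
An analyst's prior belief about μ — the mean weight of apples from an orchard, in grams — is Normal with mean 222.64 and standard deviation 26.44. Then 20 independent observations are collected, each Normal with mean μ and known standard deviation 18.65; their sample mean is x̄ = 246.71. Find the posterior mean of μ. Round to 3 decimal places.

With known σ, the Normal prior is conjugate. Weight on the data is w = (n/σ²)/(n/σ² + 1/τ₀²) = 0.0575006/(0.0575006+0.00143046) = 0.97573.
Posterior mean = w·x̄ + (1−w)·μ₀ = 0.97573·246.71 + 0.024274·222.64 = 246.126.

Posterior mean ≈ 246.126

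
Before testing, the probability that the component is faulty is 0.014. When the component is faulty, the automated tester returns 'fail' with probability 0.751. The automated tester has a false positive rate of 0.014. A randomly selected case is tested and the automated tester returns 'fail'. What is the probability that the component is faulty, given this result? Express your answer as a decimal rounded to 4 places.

P(H | E) ≈ 0.4324

Write H for 'the component is faulty'. Prior odds H:¬H = 0.014/0.986 = 0.014199. For the 'fail' outcome, the likelihood ratio is 0.751/0.014 = 53.643.
Posterior odds = 0.014199 × 53.643 = 0.76166, so P(H|E) = 0.76166/(1+0.76166) = 0.4324.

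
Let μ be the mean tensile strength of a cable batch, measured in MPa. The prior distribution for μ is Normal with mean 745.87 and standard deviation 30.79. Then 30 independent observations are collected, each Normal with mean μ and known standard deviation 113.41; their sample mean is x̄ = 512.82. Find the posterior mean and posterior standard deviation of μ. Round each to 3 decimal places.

With known σ, the Normal prior is conjugate. Weight on the data is w = (n/σ²)/(n/σ² + 1/τ₀²) = 0.00233248/(0.00233248+0.00105483) = 0.68859.
Posterior mean = w·x̄ + (1−w)·μ₀ = 0.68859·512.82 + 0.31141·745.87 = 585.393. Posterior variance = 1/(0.00233248+0.00105483) = 295.220, so SD = 17.182.

Posterior mean ≈ 585.393; posterior SD ≈ 17.182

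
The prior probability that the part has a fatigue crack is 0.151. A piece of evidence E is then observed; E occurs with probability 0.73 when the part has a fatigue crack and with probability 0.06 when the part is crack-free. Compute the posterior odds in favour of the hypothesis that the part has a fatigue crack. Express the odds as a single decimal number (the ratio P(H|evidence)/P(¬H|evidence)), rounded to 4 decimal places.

Prior odds = 0.151/(1−0.151) = 0.17786. In log-odds, ln(0.17786) = -1.7268.
Add log likelihood ratio: ln(12.167) = 2.4987.
Posterior log-odds = 0.77192, so posterior odds = exp(0.77192) = 2.1639.

Posterior odds ≈ 2.1639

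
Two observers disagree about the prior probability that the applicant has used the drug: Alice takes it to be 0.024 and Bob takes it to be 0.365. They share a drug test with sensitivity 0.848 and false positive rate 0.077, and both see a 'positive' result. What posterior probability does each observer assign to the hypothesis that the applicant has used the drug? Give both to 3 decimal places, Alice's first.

P('+'|H) = 0.848, P('+'|¬H) = 0.077.
Alice: numerator 0.848·0.024 = 0.020352; evidence = 0.020352+0.077·0.976 = 0.095504; posterior = 0.213.
Bob: numerator 0.848·0.365 = 0.30952; evidence = 0.30952+0.077·0.635 = 0.35841; posterior = 0.864.

Alice: 0.213; Bob: 0.864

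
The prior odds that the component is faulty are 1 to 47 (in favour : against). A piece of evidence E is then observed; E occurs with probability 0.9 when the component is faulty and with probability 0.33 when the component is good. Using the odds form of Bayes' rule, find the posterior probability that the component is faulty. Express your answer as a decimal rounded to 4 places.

Prior odds = 1/47 = 0.021277. In log-odds, ln(0.021277) = -3.8501.
Add log likelihood ratio: ln(2.7273) = 1.0033.
Posterior log-odds = -2.8468, so posterior odds = exp(-2.8468) = 0.058027. Converting, P(H|E) = 0.058027/1.0580 = 0.0548.

Posterior probability ≈ 0.0548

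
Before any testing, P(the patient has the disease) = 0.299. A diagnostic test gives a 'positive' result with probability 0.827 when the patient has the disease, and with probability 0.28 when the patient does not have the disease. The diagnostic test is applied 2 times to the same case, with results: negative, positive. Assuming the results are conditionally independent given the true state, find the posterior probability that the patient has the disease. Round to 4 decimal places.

Let H be the event that the patient has the disease; start with P(H) = 0.299. P('positive'|H) = 0.827, P('positive'|¬H) = 0.28.
Update on result 1 ('negative'): P(H) ← 0.173·0.2990 / (0.173·0.2990 + 0.72·0.7010) = 0.051727/0.55645 = 0.0930.
Update on result 2 ('positive'): P(H) ← 0.827·0.0930 / (0.827·0.0930 + 0.28·0.9070) = 0.076877/0.33085 = 0.2324.

Posterior P(H) ≈ 0.2324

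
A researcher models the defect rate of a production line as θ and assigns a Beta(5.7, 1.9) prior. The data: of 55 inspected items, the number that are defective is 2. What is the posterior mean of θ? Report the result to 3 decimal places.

Observing 2 successes and 53 failures updates Beta(5.7, 1.9) by adding the success and failure counts to the two shape parameters: α = 5.7+2 = 7.7, β = 1.9+53 = 54.9.
E[θ | data] = 7.7/(7.7+54.9) = 0.123.

Posterior mean ≈ 0.123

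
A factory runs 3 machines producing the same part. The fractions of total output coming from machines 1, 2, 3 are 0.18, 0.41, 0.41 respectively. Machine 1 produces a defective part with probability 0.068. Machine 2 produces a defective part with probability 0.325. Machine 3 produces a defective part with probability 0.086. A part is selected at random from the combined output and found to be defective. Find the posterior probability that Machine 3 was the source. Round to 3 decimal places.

P(defective|M1) = 0.068; P(defective|M2) = 0.325; P(defective|M3) = 0.086.
Prior × likelihood for each source: 0.18·0.068=0.01224, 0.41·0.325=0.1333, 0.41·0.086=0.03526. Summing gives P(defective) = 0.18075.
P(Machine 3 | defective) = 0.03526 / 0.18075 = 0.195.

Posterior probability ≈ 0.195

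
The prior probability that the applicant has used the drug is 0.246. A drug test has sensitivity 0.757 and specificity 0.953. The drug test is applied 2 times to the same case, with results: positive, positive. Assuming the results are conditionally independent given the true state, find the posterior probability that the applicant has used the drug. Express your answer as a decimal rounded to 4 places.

Posterior P(H) ≈ 0.9883

Let H be the event that the applicant has used the drug; start with P(H) = 0.246. P('positive'|H) = 0.757, P('positive'|¬H) = 0.047.
Update on result 1 ('positive'): P(H) ← 0.757·0.2460 / (0.757·0.2460 + 0.047·0.7540) = 0.18622/0.22166 = 0.8401.
Update on result 2 ('positive'): P(H) ← 0.757·0.8401 / (0.757·0.8401 + 0.047·0.1599) = 0.63597/0.64349 = 0.9883.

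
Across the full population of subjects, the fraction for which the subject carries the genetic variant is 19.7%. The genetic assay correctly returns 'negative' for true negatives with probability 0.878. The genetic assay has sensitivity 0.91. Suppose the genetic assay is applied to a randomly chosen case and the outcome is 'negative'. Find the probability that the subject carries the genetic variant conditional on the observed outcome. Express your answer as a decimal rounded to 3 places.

P(H | E) ≈ 0.025

Let H be the event that the subject carries the genetic variant. P(H) = 0.197, so P(¬H) = 0.803. With E the 'negative' result, P(E|H) = 0.09 and P(E|¬H) = 0.878.
P(E) = 0.09·0.197 + 0.878·0.803 = 0.017730 + 0.70503 = 0.72276.
By Bayes' theorem, P(H|E) = 0.017730 / 0.72276 = 0.025.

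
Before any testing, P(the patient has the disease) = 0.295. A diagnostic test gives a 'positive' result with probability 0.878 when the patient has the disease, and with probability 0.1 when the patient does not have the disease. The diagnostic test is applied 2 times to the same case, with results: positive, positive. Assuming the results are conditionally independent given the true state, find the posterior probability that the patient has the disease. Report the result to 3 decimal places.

Let H be the event that the patient has the disease; start with P(H) = 0.295. P('positive'|H) = 0.878, P('positive'|¬H) = 0.1.
Update on result 1 ('positive'): P(H) ← 0.878·0.2950 / (0.878·0.2950 + 0.1·0.7050) = 0.25901/0.32951 = 0.7860.
Update on result 2 ('positive'): P(H) ← 0.878·0.7860 / (0.878·0.7860 + 0.1·0.2140) = 0.69015/0.71154 = 0.9699.

Posterior P(H) ≈ 0.970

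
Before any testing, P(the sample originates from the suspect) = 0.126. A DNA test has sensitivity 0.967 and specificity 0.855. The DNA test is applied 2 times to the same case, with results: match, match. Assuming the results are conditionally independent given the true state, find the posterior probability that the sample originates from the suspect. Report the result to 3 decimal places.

Let H be the event that the sample originates from the suspect; start with P(H) = 0.126. P('match'|H) = 0.967, P('match'|¬H) = 0.145.
Update on result 1 ('match'): P(H) ← 0.967·0.1260 / (0.967·0.1260 + 0.145·0.8740) = 0.12184/0.24857 = 0.4902.
Update on result 2 ('match'): P(H) ← 0.967·0.4902 / (0.967·0.4902 + 0.145·0.5098) = 0.47399/0.54792 = 0.8651.

Posterior P(H) ≈ 0.865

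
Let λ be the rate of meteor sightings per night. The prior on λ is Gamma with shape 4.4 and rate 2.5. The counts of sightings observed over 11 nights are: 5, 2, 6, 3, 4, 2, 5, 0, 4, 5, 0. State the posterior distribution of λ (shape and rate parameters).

Total count ∑xᵢ = 36 over n = 11 nights.
Gamma is conjugate to the Poisson likelihood: posterior is Gamma(shape = 4.4+36 = 40.4, rate = 2.5+11 = 13.5).

Posterior: Gamma(shape=40.4, rate=13.5)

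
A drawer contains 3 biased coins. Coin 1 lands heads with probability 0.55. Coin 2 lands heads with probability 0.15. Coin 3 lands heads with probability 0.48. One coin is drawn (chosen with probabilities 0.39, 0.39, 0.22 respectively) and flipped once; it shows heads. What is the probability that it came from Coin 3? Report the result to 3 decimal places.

Posterior probability ≈ 0.279

Tabulate prior·likelihood by source: [1] prior 0.39, lik 0.55, product 0.2145; [2] prior 0.39, lik 0.15, product 0.05850; [3] prior 0.22, lik 0.48, product 0.1056.
Normalizing constant = 0.37860; the posterior for Coin 3 is its product over the sum, 0.1056/0.37860 = 0.279.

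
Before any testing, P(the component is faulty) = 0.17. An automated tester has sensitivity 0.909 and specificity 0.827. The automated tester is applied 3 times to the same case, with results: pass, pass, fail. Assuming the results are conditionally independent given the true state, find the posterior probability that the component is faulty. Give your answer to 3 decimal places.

With H the event that the component is faulty, the joint likelihood of the observed sequence is P(data|H) = 0.091·0.091·0.909 = 0.0075274 and P(data|¬H) = 0.827·0.827·0.173 = 0.11832.
Bayes: P(H|data) = 0.17·0.0075274 / (0.17·0.0075274 + 0.83·0.11832) = 0.0012797/0.099485 = 0.0129.

Posterior P(H) ≈ 0.013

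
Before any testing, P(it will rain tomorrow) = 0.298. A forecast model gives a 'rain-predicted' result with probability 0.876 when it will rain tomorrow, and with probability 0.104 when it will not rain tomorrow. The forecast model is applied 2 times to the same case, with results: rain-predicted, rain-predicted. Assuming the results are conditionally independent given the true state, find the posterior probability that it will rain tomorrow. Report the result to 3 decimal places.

Posterior P(H) ≈ 0.968

Let H be the event that it will rain tomorrow; start with P(H) = 0.298. P('rain-predicted'|H) = 0.876, P('rain-predicted'|¬H) = 0.104.
Update on result 1 ('rain-predicted'): P(H) ← 0.876·0.2980 / (0.876·0.2980 + 0.104·0.7020) = 0.26105/0.33406 = 0.7814.
Update on result 2 ('rain-predicted'): P(H) ← 0.876·0.7814 / (0.876·0.7814 + 0.104·0.2186) = 0.68455/0.70728 = 0.9679.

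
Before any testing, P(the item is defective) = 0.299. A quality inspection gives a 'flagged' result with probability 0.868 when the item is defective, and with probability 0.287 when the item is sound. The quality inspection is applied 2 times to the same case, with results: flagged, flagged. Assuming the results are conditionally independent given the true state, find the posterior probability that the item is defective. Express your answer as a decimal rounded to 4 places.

Let H be the event that the item is defective; start with P(H) = 0.299. P('flagged'|H) = 0.868, P('flagged'|¬H) = 0.287.
Update on result 1 ('flagged'): P(H) ← 0.868·0.2990 / (0.868·0.2990 + 0.287·0.7010) = 0.25953/0.46072 = 0.5633.
Update on result 2 ('flagged'): P(H) ← 0.868·0.5633 / (0.868·0.5633 + 0.287·0.4367) = 0.48896/0.61429 = 0.7960.

Posterior P(H) ≈ 0.7960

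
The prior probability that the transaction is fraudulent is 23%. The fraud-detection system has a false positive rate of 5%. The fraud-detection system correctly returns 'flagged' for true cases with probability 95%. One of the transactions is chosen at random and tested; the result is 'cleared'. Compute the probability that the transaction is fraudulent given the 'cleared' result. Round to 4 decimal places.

P(H | E) ≈ 0.0155

Write H for 'the transaction is fraudulent'. Prior odds H:¬H = 0.23/0.77 = 0.29870. For the 'cleared' outcome, the likelihood ratio is 0.05/0.95 = 0.052632.
Posterior odds = 0.29870 × 0.052632 = 0.015721, so P(H|E) = 0.015721/(1+0.015721) = 0.0155.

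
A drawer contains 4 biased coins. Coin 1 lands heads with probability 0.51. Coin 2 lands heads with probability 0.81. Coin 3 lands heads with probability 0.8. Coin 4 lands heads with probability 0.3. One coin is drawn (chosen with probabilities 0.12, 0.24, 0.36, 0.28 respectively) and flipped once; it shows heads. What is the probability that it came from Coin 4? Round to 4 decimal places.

Posterior probability ≈ 0.1338

P(heads|C1) = 0.51; P(heads|C2) = 0.81; P(heads|C3) = 0.8; P(heads|C4) = 0.3.
Prior × likelihood for each source: 0.12·0.51=0.06120, 0.24·0.81=0.1944, 0.36·0.8=0.2880, 0.28·0.3=0.08400. Summing gives P(heads) = 0.62760.
P(Coin 4 | heads) = 0.08400 / 0.62760 = 0.1338.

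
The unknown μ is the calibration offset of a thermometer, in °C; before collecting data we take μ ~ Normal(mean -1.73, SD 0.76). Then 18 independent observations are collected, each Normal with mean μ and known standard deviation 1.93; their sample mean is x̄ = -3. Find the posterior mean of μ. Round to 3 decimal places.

Posterior mean ≈ -2.665

Prior precision 1/τ₀² = 1/0.76² = 1.73130; data precision n/σ² = 18/1.93² = 4.83234.
Posterior precision = 1.73130 + 4.83234 = 6.56365.
Posterior mean = (1.73130·-1.73 + 4.83234·-3) / 6.56365 = -2.665.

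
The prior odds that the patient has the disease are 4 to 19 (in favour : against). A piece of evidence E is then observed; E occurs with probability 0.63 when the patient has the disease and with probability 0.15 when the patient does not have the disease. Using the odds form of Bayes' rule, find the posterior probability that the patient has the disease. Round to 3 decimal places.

Prior odds = 4/19 = 0.21053.
Likelihood ratio for E = 0.63/0.15 = 4.2000.
Posterior odds = prior odds × LR = 0.88421.
Posterior probability = odds/(1+odds) = 0.88421/1.8842 = 0.469.

Posterior probability ≈ 0.469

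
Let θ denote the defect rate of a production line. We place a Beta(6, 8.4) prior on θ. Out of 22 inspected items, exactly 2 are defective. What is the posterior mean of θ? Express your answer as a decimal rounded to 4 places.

Posterior mean ≈ 0.2198

Observing 2 successes and 20 failures updates Beta(6, 8.4) by adding the success and failure counts to the two shape parameters: α = 6+2 = 8, β = 8.4+20 = 28.4.
Posterior mean = α/(α+β) = 8/36.4 = 0.2198.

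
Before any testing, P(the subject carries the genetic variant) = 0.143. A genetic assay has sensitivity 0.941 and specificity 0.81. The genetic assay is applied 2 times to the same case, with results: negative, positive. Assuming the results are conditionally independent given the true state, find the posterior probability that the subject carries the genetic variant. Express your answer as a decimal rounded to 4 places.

Let H be the event that the subject carries the genetic variant; start with P(H) = 0.143. P('positive'|H) = 0.941, P('positive'|¬H) = 0.19.
Update on result 1 ('negative'): P(H) ← 0.059·0.1430 / (0.059·0.1430 + 0.81·0.8570) = 0.0084370/0.70261 = 0.0120.
Update on result 2 ('positive'): P(H) ← 0.941·0.0120 / (0.941·0.0120 + 0.19·0.9880) = 0.011300/0.19902 = 0.0568.

Posterior P(H) ≈ 0.0568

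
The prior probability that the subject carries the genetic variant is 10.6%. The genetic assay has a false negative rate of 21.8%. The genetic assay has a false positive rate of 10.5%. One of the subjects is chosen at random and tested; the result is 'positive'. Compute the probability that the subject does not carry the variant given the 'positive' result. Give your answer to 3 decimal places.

P(¬H | E) ≈ 0.531

Let H be the event that the subject carries the genetic variant. P(H) = 0.106, so P(¬H) = 0.894. With E the 'positive' result, P(E|H) = 0.782 and P(E|¬H) = 0.105.
P(E) = 0.782·0.106 + 0.105·0.894 = 0.082892 + 0.093870 = 0.17676.
By Bayes' theorem, P(H|E) = 0.082892 / 0.17676 = 0.469. Hence P(¬H|E) = 1 − 0.469 = 0.531.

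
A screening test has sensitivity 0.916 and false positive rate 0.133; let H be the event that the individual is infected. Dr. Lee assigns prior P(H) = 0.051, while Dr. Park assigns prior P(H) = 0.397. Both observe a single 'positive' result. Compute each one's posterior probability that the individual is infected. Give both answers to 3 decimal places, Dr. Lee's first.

Dr. Lee: 0.270; Dr. Park: 0.819

The likelihood ratio for a 'positive' result is 0.916/0.133 = 6.8872.
Dr. Lee: prior odds 0.051/0.949 = 0.053741; posterior odds 0.37012; posterior probability 0.270.
Dr. Park: prior odds 0.397/0.603 = 0.65837; posterior odds 4.5344; posterior probability 0.819.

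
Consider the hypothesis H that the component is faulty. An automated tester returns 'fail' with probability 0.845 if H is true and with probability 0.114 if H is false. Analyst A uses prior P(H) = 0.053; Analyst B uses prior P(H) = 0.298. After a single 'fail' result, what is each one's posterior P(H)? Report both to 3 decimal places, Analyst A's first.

P('+'|H) = 0.845, P('+'|¬H) = 0.114.
Analyst A: numerator 0.845·0.053 = 0.044785; evidence = 0.044785+0.114·0.947 = 0.15274; posterior = 0.293.
Analyst B: numerator 0.845·0.298 = 0.25181; evidence = 0.25181+0.114·0.702 = 0.33184; posterior = 0.759.

Analyst A: 0.293; Analyst B: 0.759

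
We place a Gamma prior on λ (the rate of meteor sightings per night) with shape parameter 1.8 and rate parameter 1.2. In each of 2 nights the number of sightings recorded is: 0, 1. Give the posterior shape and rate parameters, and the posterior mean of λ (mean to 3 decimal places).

Posterior: Gamma(shape=2.8, rate=3.2); mean ≈ 0.875

Total count ∑xᵢ = 1 over n = 2 nights.
Gamma is conjugate to the Poisson likelihood: posterior is Gamma(shape = 1.8+1 = 2.8, rate = 1.2+2 = 3.2).
E[λ | data] = 2.8/3.2 = 0.875.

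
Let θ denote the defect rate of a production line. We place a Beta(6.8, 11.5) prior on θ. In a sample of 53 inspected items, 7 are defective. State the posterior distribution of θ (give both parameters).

Posterior: Beta(13.8, 57.5)

Observing 7 successes and 46 failures updates Beta(6.8, 11.5) by adding the success and failure counts to the two shape parameters: α = 6.8+7 = 13.8, β = 11.5+46 = 57.5.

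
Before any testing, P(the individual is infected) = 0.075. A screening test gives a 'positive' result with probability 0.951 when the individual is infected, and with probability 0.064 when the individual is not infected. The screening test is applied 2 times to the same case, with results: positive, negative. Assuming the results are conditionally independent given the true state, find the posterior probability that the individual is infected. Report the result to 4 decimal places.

Posterior P(H) ≈ 0.0593

With H the event that the individual is infected, the joint likelihood of the observed sequence is P(data|H) = 0.951·0.049 = 0.046599 and P(data|¬H) = 0.064·0.936 = 0.059904.
Bayes: P(H|data) = 0.075·0.046599 / (0.075·0.046599 + 0.925·0.059904) = 0.0034949/0.058906 = 0.0593.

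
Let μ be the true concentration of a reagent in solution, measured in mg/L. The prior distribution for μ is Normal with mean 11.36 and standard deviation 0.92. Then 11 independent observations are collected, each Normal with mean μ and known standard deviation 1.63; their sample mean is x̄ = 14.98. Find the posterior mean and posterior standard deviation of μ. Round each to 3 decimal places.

With known σ, the Normal prior is conjugate. Weight on the data is w = (n/σ²)/(n/σ² + 1/τ₀²) = 4.14016/(4.14016+1.18147) = 0.77799.
Posterior mean = w·x̄ + (1−w)·μ₀ = 0.77799·14.98 + 0.22201·11.36 = 14.176. Posterior variance = 1/(4.14016+1.18147) = 0.187912, so SD = 0.433.

Posterior mean ≈ 14.176; posterior SD ≈ 0.433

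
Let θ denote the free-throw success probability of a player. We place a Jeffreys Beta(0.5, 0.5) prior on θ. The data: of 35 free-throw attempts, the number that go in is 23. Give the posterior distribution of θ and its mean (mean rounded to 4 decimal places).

Observing 23 successes and 12 failures updates Beta(0.5, 0.5) by adding the success and failure counts to the two shape parameters: α = 0.5+23 = 23.5, β = 0.5+12 = 12.5.
E[θ | data] = 23.5/(23.5+12.5) = 0.6528.

Posterior: Beta(23.5, 12.5); mean ≈ 0.6528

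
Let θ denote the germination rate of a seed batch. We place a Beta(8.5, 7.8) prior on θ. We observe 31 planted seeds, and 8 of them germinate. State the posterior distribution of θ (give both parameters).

Posterior: Beta(16.5, 30.8)

The binomial likelihood is conjugate to the Beta prior: with 8 successes and 23 failures, the posterior is Beta(8.5+8, 7.8+23) = Beta(16.5, 30.8).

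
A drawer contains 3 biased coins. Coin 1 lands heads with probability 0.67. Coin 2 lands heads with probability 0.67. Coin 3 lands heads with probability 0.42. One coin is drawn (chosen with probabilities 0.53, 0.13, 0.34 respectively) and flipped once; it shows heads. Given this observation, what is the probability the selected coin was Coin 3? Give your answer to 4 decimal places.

Posterior probability ≈ 0.2441

Tabulate prior·likelihood by source: [1] prior 0.53, lik 0.67, product 0.3551; [2] prior 0.13, lik 0.67, product 0.08710; [3] prior 0.34, lik 0.42, product 0.1428.
Normalizing constant = 0.58500; the posterior for Coin 3 is its product over the sum, 0.1428/0.58500 = 0.2441.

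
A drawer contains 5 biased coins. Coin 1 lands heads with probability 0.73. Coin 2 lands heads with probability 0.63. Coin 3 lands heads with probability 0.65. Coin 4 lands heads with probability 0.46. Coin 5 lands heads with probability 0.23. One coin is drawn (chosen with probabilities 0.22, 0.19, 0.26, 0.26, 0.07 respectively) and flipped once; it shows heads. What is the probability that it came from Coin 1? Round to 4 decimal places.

Posterior probability ≈ 0.2745

P(heads|C1) = 0.73; P(heads|C2) = 0.63; P(heads|C3) = 0.65; P(heads|C4) = 0.46; P(heads|C5) = 0.23.
Prior × likelihood for each source: 0.22·0.73=0.1606, 0.19·0.63=0.1197, 0.26·0.65=0.1690, 0.26·0.46=0.1196, 0.07·0.23=0.01610. Summing gives P(heads) = 0.58500.
P(Coin 1 | heads) = 0.1606 / 0.58500 = 0.2745.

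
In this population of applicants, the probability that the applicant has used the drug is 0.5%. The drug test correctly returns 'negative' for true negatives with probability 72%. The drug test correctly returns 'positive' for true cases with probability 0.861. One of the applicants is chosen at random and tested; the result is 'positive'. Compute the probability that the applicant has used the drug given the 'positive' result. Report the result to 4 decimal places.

Let H be the event that the applicant has used the drug. P(H) = 0.005, so P(¬H) = 0.995. With E the 'positive' result, P(E|H) = 0.861 and P(E|¬H) = 0.28.
P(E) = 0.861·0.005 + 0.28·0.995 = 0.0043050 + 0.27860 = 0.28291.
By Bayes' theorem, P(H|E) = 0.0043050 / 0.28291 = 0.0152.

P(H | E) ≈ 0.0152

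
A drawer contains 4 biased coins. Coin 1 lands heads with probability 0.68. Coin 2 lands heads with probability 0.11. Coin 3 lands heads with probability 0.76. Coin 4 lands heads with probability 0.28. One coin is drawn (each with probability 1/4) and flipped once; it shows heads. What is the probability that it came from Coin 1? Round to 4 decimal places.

P(heads|C1) = 0.68; P(heads|C2) = 0.11; P(heads|C3) = 0.76; P(heads|C4) = 0.28.
Prior × likelihood for each source: 0.25·0.68=0.1700, 0.25·0.11=0.02750, 0.25·0.76=0.1900, 0.25·0.28=0.07000. Summing gives P(heads) = 0.45750.
P(Coin 1 | heads) = 0.1700 / 0.45750 = 0.3716.

Posterior probability ≈ 0.3716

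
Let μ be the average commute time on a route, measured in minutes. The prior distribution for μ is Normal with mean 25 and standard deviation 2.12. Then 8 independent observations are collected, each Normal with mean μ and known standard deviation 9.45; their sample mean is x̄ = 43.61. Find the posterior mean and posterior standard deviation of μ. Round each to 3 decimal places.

Prior precision 1/τ₀² = 1/2.12² = 0.222499; data precision n/σ² = 8/9.45² = 0.0895832.
Posterior precision = 0.222499 + 0.0895832 = 0.312082, giving posterior SD = 1/√0.312082 = 1.790.
Posterior mean = (0.222499·25 + 0.0895832·43.61) / 0.312082 = 30.342.

Posterior mean ≈ 30.342; posterior SD ≈ 1.790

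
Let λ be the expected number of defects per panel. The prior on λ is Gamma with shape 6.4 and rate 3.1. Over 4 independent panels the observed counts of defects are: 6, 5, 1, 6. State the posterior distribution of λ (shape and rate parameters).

The Poisson likelihood adds the total count to the shape and the number of exposure periods to the rate. Here ∑xᵢ = 18 and n = 4, so shape 6.4→24.4 and rate 3.1→7.1.

Posterior: Gamma(shape=24.4, rate=7.1)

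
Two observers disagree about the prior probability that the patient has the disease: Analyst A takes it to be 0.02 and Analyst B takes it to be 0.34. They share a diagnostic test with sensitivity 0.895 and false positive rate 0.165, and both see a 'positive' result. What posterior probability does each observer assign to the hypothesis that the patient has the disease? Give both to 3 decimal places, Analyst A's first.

Analyst A: 0.100; Analyst B: 0.736

P('+'|H) = 0.895, P('+'|¬H) = 0.165.
Analyst A: numerator 0.895·0.02 = 0.017900; evidence = 0.017900+0.165·0.98 = 0.17960; posterior = 0.100.
Analyst B: numerator 0.895·0.34 = 0.30430; evidence = 0.30430+0.165·0.66 = 0.41320; posterior = 0.736.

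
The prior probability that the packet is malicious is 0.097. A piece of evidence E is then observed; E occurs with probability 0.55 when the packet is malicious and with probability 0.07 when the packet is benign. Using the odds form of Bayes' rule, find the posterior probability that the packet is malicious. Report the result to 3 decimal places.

Prior odds = 0.097/(1−0.097) = 0.10742. In log-odds, ln(0.10742) = -2.2310.
Add log likelihood ratio: ln(7.8571) = 2.0614.
Posterior log-odds = -0.16959, so posterior odds = exp(-0.16959) = 0.84401. Converting, P(H|E) = 0.84401/1.8440 = 0.458.

Posterior probability ≈ 0.458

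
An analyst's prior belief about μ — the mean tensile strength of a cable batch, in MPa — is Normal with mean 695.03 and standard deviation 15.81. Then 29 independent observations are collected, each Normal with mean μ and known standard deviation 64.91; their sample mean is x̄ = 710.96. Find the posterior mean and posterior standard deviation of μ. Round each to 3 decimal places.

Prior precision 1/τ₀² = 1/15.81² = 0.00400070; data precision n/σ² = 29/64.91² = 0.00688295.
Posterior precision = 0.00400070 + 0.00688295 = 0.0108837, giving posterior SD = 1/√0.0108837 = 9.585.
Posterior mean = (0.00400070·695.03 + 0.00688295·710.96) / 0.0108837 = 705.104.

Posterior mean ≈ 705.104; posterior SD ≈ 9.585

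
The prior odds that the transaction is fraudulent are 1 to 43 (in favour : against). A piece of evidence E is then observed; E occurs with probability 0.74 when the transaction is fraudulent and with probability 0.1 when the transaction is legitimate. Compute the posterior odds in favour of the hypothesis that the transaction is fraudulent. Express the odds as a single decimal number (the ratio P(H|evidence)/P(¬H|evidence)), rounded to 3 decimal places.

Prior odds = 1/43 = 0.023256.
Likelihood ratio for E = 0.74/0.1 = 7.4000.
Posterior odds = prior odds × LR = 0.17209.

Posterior odds ≈ 0.172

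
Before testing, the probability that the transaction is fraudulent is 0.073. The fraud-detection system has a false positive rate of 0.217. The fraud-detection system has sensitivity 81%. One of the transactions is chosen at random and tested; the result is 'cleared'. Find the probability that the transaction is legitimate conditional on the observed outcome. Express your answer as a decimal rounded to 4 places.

Write H for 'the transaction is fraudulent'. Prior odds H:¬H = 0.073/0.927 = 0.078749. For the 'cleared' outcome, the likelihood ratio is 0.19/0.783 = 0.24266.
Posterior odds = 0.078749 × 0.24266 = 0.019109, so P(H|E) = 0.019109/(1+0.019109) = 0.0188. Then P(¬H|E) = 1 − 0.0188 = 0.9812.

P(¬H | E) ≈ 0.9812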